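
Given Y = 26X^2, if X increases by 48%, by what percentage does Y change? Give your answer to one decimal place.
119.0%

For Y = 26X^2:
If X → X(1 + 0.48)
Then Y → Y · (1 + 0.48)^2
     = Y · 2.1904

Percentage change = ((1 + 0.48)^2 − 1) × 100% ≈ 119.0%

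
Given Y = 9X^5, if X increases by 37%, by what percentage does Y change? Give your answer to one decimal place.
382.6%

For Y = 9X^5:
If X → X(1 + 0.37)
Then Y → Y · (1 + 0.37)^5
     ≈ Y · 4.8262

Percentage change = ((1 + 0.37)^5 − 1) × 100% ≈ 382.6%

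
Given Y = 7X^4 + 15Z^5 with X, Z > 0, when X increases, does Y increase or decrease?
Y increases

Taking the partial derivative:
∂Y/∂X = 28X^3

∂Y/∂X = 28X^3 > 0 (assuming positive values)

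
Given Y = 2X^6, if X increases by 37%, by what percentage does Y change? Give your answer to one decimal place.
561.2%

For Y = 2X^6:
If X → X(1 + 0.37)
Then Y → Y · (1 + 0.37)^6
     ≈ Y · 6.6119

Percentage change = ((1 + 0.37)^6 − 1) × 100% ≈ 561.2%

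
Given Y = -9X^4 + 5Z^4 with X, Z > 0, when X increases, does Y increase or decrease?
Y decreases

Taking the partial derivative:
∂Y/∂X = -36X^3

∂Y/∂X = -36X^3 < 0 (assuming positive values)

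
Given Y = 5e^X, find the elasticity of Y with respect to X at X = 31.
Elasticity = 31

Elasticity = (dY/dX) · (X/Y)

dY/dX = 5·e^X
At X = 31: dY/dX = 5·e^31, Y = 5·e^31

Elasticity = (5·e^31) · (31 / (5·e^31)) = 31

Interpretation: for a small percentage change in X, the percentage change in Y is approximately 31.00 times as large.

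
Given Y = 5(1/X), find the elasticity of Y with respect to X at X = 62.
Elasticity = -1

Elasticity = (dY/dX) · (X/Y)

dY/dX = -5/X²
At X = 62: dY/dX = -5/3844, Y = 5/62

Elasticity = (-5/3844) · (62 / (5/62)) = -1

Interpretation: for a small percentage change in X, the percentage change in Y is approximately -1.00 times as large.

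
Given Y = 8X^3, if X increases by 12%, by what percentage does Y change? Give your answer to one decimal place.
40.5%

For Y = 8X^3:
If X → X(1 + 0.12)
Then Y → Y · (1 + 0.12)^3
     ≈ Y · 1.4049

Percentage change = ((1 + 0.12)^3 − 1) × 100% ≈ 40.5%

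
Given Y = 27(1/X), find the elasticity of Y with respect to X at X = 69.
Elasticity = -1

Elasticity = (dY/dX) · (X/Y)

dY/dX = -27/X²
At X = 69: dY/dX = -3/529, Y = 9/23

Elasticity = (-3/529) · (69 / (9/23)) = -1

Interpretation: for a small percentage change in X, the percentage change in Y is approximately -1.00 times as large.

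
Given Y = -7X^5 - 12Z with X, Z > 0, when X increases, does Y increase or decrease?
Y decreases

Taking the partial derivative:
∂Y/∂X = -35X^4

∂Y/∂X = -35X^4 < 0 (assuming positive values)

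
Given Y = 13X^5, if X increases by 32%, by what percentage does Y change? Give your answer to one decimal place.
300.7%

For Y = 13X^5:
If X → X(1 + 0.32)
Then Y → Y · (1 + 0.32)^5
     ≈ Y · 4.0075

Percentage change = ((1 + 0.32)^5 − 1) × 100% ≈ 300.7%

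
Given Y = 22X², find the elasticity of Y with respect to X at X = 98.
Elasticity = 2

Elasticity = (dY/dX) · (X/Y)

dY/dX = 44·X
At X = 98: dY/dX = 4312, Y = 211288

Elasticity = 4312 · (98 / 211288) = 2

Interpretation: for a small percentage change in X, the percentage change in Y is approximately 2.00 times as large.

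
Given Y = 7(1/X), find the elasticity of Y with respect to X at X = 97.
Elasticity = -1

Elasticity = (dY/dX) · (X/Y)

dY/dX = -7/X²
At X = 97: dY/dX = -7/9409, Y = 7/97

Elasticity = (-7/9409) · (97 / (7/97)) = -1

Interpretation: for a small percentage change in X, the percentage change in Y is approximately -1.00 times as large.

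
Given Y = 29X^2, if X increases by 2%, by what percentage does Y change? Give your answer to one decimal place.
4.0%

For Y = 29X^2:
If X → X(1 + 0.02)
Then Y → Y · (1 + 0.02)^2
     = Y · 1.0404

Percentage change = ((1 + 0.02)^2 − 1) × 100% ≈ 4.0%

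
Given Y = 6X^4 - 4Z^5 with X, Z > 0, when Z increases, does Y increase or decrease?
Y decreases

Taking the partial derivative:
∂Y/∂Z = -20Z^4

∂Y/∂Z = -20Z^4 < 0 (assuming positive values)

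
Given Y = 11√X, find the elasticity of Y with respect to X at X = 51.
Elasticity = 1/2

Elasticity = (dY/dX) · (X/Y)

dY/dX = 11/(2·√X)
At X = 51: dY/dX = 11·√51/102, Y = 11·√51

Elasticity = (11·√51/102) · (51 / (11·√51)) = 1/2

Interpretation: for a small percentage change in X, the percentage change in Y is approximately 0.50 times as large.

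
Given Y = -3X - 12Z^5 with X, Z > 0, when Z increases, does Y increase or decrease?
Y decreases

Taking the partial derivative:
∂Y/∂Z = -60Z^4

∂Y/∂Z = -60Z^4 < 0 (assuming positive values)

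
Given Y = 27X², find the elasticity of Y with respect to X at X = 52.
Elasticity = 2

Elasticity = (dY/dX) · (X/Y)

dY/dX = 54·X
At X = 52: dY/dX = 2808, Y = 73008

Elasticity = 2808 · (52 / 73008) = 2

Interpretation: for a small percentage change in X, the percentage change in Y is approximately 2.00 times as large.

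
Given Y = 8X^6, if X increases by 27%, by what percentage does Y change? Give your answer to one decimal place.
319.6%

For Y = 8X^6:
If X → X(1 + 0.27)
Then Y → Y · (1 + 0.27)^6
     ≈ Y · 4.1959

Percentage change = ((1 + 0.27)^6 − 1) × 100% ≈ 319.6%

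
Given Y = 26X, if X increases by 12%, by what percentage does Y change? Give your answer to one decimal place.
12.0%

For Y = 26X:
If X → X(1 + 0.12)
Then Y → Y · (1 + 0.12)^1
     = Y · 1.1200

Percentage change = ((1 + 0.12)^1 − 1) × 100% = 12.0%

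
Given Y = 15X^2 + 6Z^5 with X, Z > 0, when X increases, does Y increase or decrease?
Y increases

Taking the partial derivative:
∂Y/∂X = 30X

∂Y/∂X = 30X > 0 (assuming positive values)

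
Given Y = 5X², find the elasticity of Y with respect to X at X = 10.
Elasticity = 2

Elasticity = (dY/dX) · (X/Y)

dY/dX = 10·X
At X = 10: dY/dX = 100, Y = 500

Elasticity = 100 · (10 / 500) = 2

Interpretation: for a small percentage change in X, the percentage change in Y is approximately 2.00 times as large.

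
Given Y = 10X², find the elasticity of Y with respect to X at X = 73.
Elasticity = 2

Elasticity = (dY/dX) · (X/Y)

dY/dX = 20·X
At X = 73: dY/dX = 1460, Y = 53290

Elasticity = 1460 · (73 / 53290) = 2

Interpretation: for a small percentage change in X, the percentage change in Y is approximately 2.00 times as large.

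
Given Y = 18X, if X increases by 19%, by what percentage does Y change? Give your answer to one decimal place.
19.0%

For Y = 18X:
If X → X(1 + 0.19)
Then Y → Y · (1 + 0.19)^1
     = Y · 1.1900

Percentage change = ((1 + 0.19)^1 − 1) × 100% = 19.0%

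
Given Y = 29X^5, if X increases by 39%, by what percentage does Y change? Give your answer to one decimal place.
418.9%

For Y = 29X^5:
If X → X(1 + 0.39)
Then Y → Y · (1 + 0.39)^5
     ≈ Y · 5.1889

Percentage change = ((1 + 0.39)^5 − 1) × 100% ≈ 418.9%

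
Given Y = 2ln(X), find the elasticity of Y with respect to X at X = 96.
Elasticity = 1/ln(96) ≈ 0.2191

Elasticity = (dY/dX) · (X/Y)

dY/dX = 2/X
At X = 96: dY/dX = 1/48, Y = 2·ln(96)

Elasticity = (1/48) · (96 / (2·ln(96))) = 1/ln(96) ≈ 0.2191

Interpretation: for a small percentage change in X, the percentage change in Y is approximately 0.22 times as large.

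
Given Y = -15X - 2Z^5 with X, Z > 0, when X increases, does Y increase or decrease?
Y decreases

Taking the partial derivative:
∂Y/∂X = -15

∂Y/∂X = -15 < 0 (assuming positive values)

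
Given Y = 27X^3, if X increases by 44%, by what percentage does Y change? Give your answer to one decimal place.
198.6%

For Y = 27X^3:
If X → X(1 + 0.44)
Then Y → Y · (1 + 0.44)^3
     ≈ Y · 2.9860

Percentage change = ((1 + 0.44)^3 − 1) × 100% ≈ 198.6%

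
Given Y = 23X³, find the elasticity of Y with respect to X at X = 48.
Elasticity = 3

Elasticity = (dY/dX) · (X/Y)

dY/dX = 69·X²
At X = 48: dY/dX = 158976, Y = 2543616

Elasticity = 158976 · (48 / 2543616) = 3

Interpretation: for a small percentage change in X, the percentage change in Y is approximately 3.00 times as large.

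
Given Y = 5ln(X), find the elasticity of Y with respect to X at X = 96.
Elasticity = 1/ln(96) ≈ 0.2191

Elasticity = (dY/dX) · (X/Y)

dY/dX = 5/X
At X = 96: dY/dX = 5/96, Y = 5·ln(96)

Elasticity = (5/96) · (96 / (5·ln(96))) = 1/ln(96) ≈ 0.2191

Interpretation: for a small percentage change in X, the percentage change in Y is approximately 0.22 times as large.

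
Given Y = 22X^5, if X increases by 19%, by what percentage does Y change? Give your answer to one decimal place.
138.6%

For Y = 22X^5:
If X → X(1 + 0.19)
Then Y → Y · (1 + 0.19)^5
     ≈ Y · 2.3864

Percentage change = ((1 + 0.19)^5 − 1) × 100% ≈ 138.6%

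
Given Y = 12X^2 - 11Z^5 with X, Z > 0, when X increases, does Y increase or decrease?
Y increases

Taking the partial derivative:
∂Y/∂X = 24X

∂Y/∂X = 24X > 0 (assuming positive values)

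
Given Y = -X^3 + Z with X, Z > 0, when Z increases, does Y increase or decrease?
Y increases

Taking the partial derivative:
∂Y/∂Z = 1

∂Y/∂Z = 1 > 0 (assuming positive values)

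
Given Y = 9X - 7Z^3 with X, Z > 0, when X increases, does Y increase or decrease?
Y increases

Taking the partial derivative:
∂Y/∂X = 9

∂Y/∂X = 9 > 0 (assuming positive values)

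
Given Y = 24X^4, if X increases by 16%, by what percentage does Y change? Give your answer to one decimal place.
81.1%

For Y = 24X^4:
If X → X(1 + 0.16)
Then Y → Y · (1 + 0.16)^4
     ≈ Y · 1.8106

Percentage change = ((1 + 0.16)^4 − 1) × 100% ≈ 81.1%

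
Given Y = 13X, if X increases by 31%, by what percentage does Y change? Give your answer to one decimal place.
31.0%

For Y = 13X:
If X → X(1 + 0.31)
Then Y → Y · (1 + 0.31)^1
     = Y · 1.3100

Percentage change = ((1 + 0.31)^1 − 1) × 100% = 31.0%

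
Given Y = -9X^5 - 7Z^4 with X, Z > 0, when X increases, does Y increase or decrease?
Y decreases

Taking the partial derivative:
∂Y/∂X = -45X^4

∂Y/∂X = -45X^4 < 0 (assuming positive values)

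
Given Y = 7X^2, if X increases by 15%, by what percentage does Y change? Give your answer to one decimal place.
32.3%

For Y = 7X^2:
If X → X(1 + 0.15)
Then Y → Y · (1 + 0.15)^2
     = Y · 1.3225

Percentage change = ((1 + 0.15)^2 − 1) × 100% ≈ 32.3%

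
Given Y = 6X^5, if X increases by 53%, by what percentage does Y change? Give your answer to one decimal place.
738.4%

For Y = 6X^5:
If X → X(1 + 0.53)
Then Y → Y · (1 + 0.53)^5
     ≈ Y · 8.3841

Percentage change = ((1 + 0.53)^5 − 1) × 100% ≈ 738.4%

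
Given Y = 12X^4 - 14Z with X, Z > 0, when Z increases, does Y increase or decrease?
Y decreases

Taking the partial derivative:
∂Y/∂Z = -14

∂Y/∂Z = -14 < 0 (assuming positive values)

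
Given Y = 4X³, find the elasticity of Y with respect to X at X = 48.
Elasticity = 3

Elasticity = (dY/dX) · (X/Y)

dY/dX = 12·X²
At X = 48: dY/dX = 27648, Y = 442368

Elasticity = 27648 · (48 / 442368) = 3

Interpretation: for a small percentage change in X, the percentage change in Y is approximately 3.00 times as large.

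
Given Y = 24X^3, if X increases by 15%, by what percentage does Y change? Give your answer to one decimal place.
52.1%

For Y = 24X^3:
If X → X(1 + 0.15)
Then Y → Y · (1 + 0.15)^3
     ≈ Y · 1.5209

Percentage change = ((1 + 0.15)^3 − 1) × 100% ≈ 52.1%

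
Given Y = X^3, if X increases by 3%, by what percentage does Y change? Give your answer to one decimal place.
9.3%

For Y = X^3:
If X → X(1 + 0.03)
Then Y → Y · (1 + 0.03)^3
     ≈ Y · 1.0927

Percentage change = ((1 + 0.03)^3 − 1) × 100% ≈ 9.3%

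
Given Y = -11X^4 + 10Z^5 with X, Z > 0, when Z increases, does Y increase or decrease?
Y increases

Taking the partial derivative:
∂Y/∂Z = 50Z^4

∂Y/∂Z = 50Z^4 > 0 (assuming positive values)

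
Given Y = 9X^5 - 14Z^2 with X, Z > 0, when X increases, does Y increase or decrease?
Y increases

Taking the partial derivative:
∂Y/∂X = 45X^4

∂Y/∂X = 45X^4 > 0 (assuming positive values)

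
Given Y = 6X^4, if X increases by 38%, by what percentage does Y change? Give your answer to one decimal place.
262.7%

For Y = 6X^4:
If X → X(1 + 0.38)
Then Y → Y · (1 + 0.38)^4
     ≈ Y · 3.6267

Percentage change = ((1 + 0.38)^4 − 1) × 100% ≈ 262.7%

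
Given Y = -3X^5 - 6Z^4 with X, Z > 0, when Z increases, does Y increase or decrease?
Y decreases

Taking the partial derivative:
∂Y/∂Z = -24Z^3

∂Y/∂Z = -24Z^3 < 0 (assuming positive values)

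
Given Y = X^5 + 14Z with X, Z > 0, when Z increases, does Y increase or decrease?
Y increases

Taking the partial derivative:
∂Y/∂Z = 14

∂Y/∂Z = 14 > 0 (assuming positive values)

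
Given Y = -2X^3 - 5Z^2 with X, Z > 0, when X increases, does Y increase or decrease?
Y decreases

Taking the partial derivative:
∂Y/∂X = -6X^2

∂Y/∂X = -6X^2 < 0 (assuming positive values)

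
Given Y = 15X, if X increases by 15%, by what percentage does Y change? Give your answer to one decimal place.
15.0%

For Y = 15X:
If X → X(1 + 0.15)
Then Y → Y · (1 + 0.15)^1
     = Y · 1.1500

Percentage change = ((1 + 0.15)^1 − 1) × 100% = 15.0%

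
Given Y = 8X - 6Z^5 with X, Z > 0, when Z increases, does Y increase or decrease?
Y decreases

Taking the partial derivative:
∂Y/∂Z = -30Z^4

∂Y/∂Z = -30Z^4 < 0 (assuming positive values)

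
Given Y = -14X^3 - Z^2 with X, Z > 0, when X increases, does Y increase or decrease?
Y decreases

Taking the partial derivative:
∂Y/∂X = -42X^2

∂Y/∂X = -42X^2 < 0 (assuming positive values)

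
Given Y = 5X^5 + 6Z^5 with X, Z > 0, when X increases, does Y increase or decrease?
Y increases

Taking the partial derivative:
∂Y/∂X = 25X^4

∂Y/∂X = 25X^4 > 0 (assuming positive values)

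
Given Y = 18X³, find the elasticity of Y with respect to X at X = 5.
Elasticity = 3

Elasticity = (dY/dX) · (X/Y)

dY/dX = 54·X²
At X = 5: dY/dX = 1350, Y = 2250

Elasticity = 1350 · (5 / 2250) = 3

Interpretation: for a small percentage change in X, the percentage change in Y is approximately 3.00 times as large.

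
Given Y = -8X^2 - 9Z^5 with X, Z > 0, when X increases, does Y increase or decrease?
Y decreases

Taking the partial derivative:
∂Y/∂X = -16X

∂Y/∂X = -16X < 0 (assuming positive values)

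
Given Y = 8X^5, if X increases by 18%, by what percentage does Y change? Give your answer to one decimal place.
128.8%

For Y = 8X^5:
If X → X(1 + 0.18)
Then Y → Y · (1 + 0.18)^5
     ≈ Y · 2.2878

Percentage change = ((1 + 0.18)^5 − 1) × 100% ≈ 128.8%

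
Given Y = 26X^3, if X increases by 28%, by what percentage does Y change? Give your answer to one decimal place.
109.7%

For Y = 26X^3:
If X → X(1 + 0.28)
Then Y → Y · (1 + 0.28)^3
     ≈ Y · 2.0972

Percentage change = ((1 + 0.28)^3 − 1) × 100% ≈ 109.7%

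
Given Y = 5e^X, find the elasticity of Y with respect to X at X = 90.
Elasticity = 90

Elasticity = (dY/dX) · (X/Y)

dY/dX = 5·e^X
At X = 90: dY/dX = 5·e^90, Y = 5·e^90

Elasticity = (5·e^90) · (90 / (5·e^90)) = 90

Interpretation: for a small percentage change in X, the percentage change in Y is approximately 90.00 times as large.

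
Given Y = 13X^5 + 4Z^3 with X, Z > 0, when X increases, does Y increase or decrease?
Y increases

Taking the partial derivative:
∂Y/∂X = 65X^4

∂Y/∂X = 65X^4 > 0 (assuming positive values)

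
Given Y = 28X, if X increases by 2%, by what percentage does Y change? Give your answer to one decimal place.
2.0%

For Y = 28X:
If X → X(1 + 0.02)
Then Y → Y · (1 + 0.02)^1
     = Y · 1.0200

Percentage change = ((1 + 0.02)^1 − 1) × 100% = 2.0%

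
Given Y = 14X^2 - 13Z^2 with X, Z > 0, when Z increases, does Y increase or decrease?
Y decreases

Taking the partial derivative:
∂Y/∂Z = -26Z

∂Y/∂Z = -26Z < 0 (assuming positive values)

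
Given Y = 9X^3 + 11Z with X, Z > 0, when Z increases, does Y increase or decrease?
Y increases

Taking the partial derivative:
∂Y/∂Z = 11

∂Y/∂Z = 11 > 0 (assuming positive values)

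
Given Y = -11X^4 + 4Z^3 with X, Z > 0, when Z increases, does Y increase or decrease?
Y increases

Taking the partial derivative:
∂Y/∂Z = 12Z^2

∂Y/∂Z = 12Z^2 > 0 (assuming positive values)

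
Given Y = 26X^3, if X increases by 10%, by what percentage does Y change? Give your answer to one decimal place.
33.1%

For Y = 26X^3:
If X → X(1 + 0.1)
Then Y → Y · (1 + 0.1)^3
     = Y · 1.3310

Percentage change = ((1 + 0.1)^3 − 1) × 100% = 33.1%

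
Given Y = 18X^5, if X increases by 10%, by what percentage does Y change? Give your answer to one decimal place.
61.1%

For Y = 18X^5:
If X → X(1 + 0.1)
Then Y → Y · (1 + 0.1)^5
     ≈ Y · 1.6105

Percentage change = ((1 + 0.1)^5 − 1) × 100% ≈ 61.1%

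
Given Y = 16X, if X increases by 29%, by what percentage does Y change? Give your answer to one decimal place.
29.0%

For Y = 16X:
If X → X(1 + 0.29)
Then Y → Y · (1 + 0.29)^1
     = Y · 1.2900

Percentage change = ((1 + 0.29)^1 − 1) × 100% = 29.0%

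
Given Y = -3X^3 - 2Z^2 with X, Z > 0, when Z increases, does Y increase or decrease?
Y decreases

Taking the partial derivative:
∂Y/∂Z = -4Z

∂Y/∂Z = -4Z < 0 (assuming positive values)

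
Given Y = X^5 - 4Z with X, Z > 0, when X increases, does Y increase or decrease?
Y increases

Taking the partial derivative:
∂Y/∂X = 5X^4

∂Y/∂X = 5X^4 > 0 (assuming positive values)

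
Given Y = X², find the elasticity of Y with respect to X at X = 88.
Elasticity = 2

Elasticity = (dY/dX) · (X/Y)

dY/dX = 2·X
At X = 88: dY/dX = 176, Y = 7744

Elasticity = 176 · (88 / 7744) = 2

Interpretation: for a small percentage change in X, the percentage change in Y is approximately 2.00 times as large.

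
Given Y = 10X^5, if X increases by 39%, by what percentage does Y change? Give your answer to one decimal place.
418.9%

For Y = 10X^5:
If X → X(1 + 0.39)
Then Y → Y · (1 + 0.39)^5
     ≈ Y · 5.1889

Percentage change = ((1 + 0.39)^5 − 1) × 100% ≈ 418.9%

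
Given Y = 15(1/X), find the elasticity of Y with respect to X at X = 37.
Elasticity = -1

Elasticity = (dY/dX) · (X/Y)

dY/dX = -15/X²
At X = 37: dY/dX = -15/1369, Y = 15/37

Elasticity = (-15/1369) · (37 / (15/37)) = -1

Interpretation: for a small percentage change in X, the percentage change in Y is approximately -1.00 times as large.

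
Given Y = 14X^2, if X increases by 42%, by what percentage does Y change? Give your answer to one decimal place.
101.6%

For Y = 14X^2:
If X → X(1 + 0.42)
Then Y → Y · (1 + 0.42)^2
     = Y · 2.0164

Percentage change = ((1 + 0.42)^2 − 1) × 100% ≈ 101.6%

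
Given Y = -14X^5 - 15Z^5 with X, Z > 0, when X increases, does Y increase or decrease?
Y decreases

Taking the partial derivative:
∂Y/∂X = -70X^4

∂Y/∂X = -70X^4 < 0 (assuming positive values)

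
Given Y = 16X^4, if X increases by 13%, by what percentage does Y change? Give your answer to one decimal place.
63.0%

For Y = 16X^4:
If X → X(1 + 0.13)
Then Y → Y · (1 + 0.13)^4
     ≈ Y · 1.6305

Percentage change = ((1 + 0.13)^4 − 1) × 100% ≈ 63.0%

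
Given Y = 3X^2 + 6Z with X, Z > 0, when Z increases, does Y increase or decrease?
Y increases

Taking the partial derivative:
∂Y/∂Z = 6

∂Y/∂Z = 6 > 0 (assuming positive values)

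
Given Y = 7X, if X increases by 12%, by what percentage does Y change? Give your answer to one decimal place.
12.0%

For Y = 7X:
If X → X(1 + 0.12)
Then Y → Y · (1 + 0.12)^1
     = Y · 1.1200

Percentage change = ((1 + 0.12)^1 − 1) × 100% = 12.0%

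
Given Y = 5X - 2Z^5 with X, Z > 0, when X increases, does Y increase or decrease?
Y increases

Taking the partial derivative:
∂Y/∂X = 5

∂Y/∂X = 5 > 0 (assuming positive values)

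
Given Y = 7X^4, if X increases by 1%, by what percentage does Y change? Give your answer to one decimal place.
4.1%

For Y = 7X^4:
If X → X(1 + 0.01)
Then Y → Y · (1 + 0.01)^4
     ≈ Y · 1.0406

Percentage change = ((1 + 0.01)^4 − 1) × 100% ≈ 4.1%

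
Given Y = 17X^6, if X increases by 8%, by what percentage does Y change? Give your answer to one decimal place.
58.7%

For Y = 17X^6:
If X → X(1 + 0.08)
Then Y → Y · (1 + 0.08)^6
     ≈ Y · 1.5869

Percentage change = ((1 + 0.08)^6 − 1) × 100% ≈ 58.7%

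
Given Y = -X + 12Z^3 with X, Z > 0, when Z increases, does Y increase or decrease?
Y increases

Taking the partial derivative:
∂Y/∂Z = 36Z^2

∂Y/∂Z = 36Z^2 > 0 (assuming positive values)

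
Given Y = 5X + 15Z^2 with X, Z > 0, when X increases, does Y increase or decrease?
Y increases

Taking the partial derivative:
∂Y/∂X = 5

∂Y/∂X = 5 > 0 (assuming positive values)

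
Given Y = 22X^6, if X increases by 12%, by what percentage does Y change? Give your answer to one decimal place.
97.4%

For Y = 22X^6:
If X → X(1 + 0.12)
Then Y → Y · (1 + 0.12)^6
     ≈ Y · 1.9738

Percentage change = ((1 + 0.12)^6 − 1) × 100% ≈ 97.4%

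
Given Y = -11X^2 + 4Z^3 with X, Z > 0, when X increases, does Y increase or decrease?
Y decreases

Taking the partial derivative:
∂Y/∂X = -22X

∂Y/∂X = -22X < 0 (assuming positive values)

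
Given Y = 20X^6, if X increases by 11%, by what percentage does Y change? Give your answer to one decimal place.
87.0%

For Y = 20X^6:
If X → X(1 + 0.11)
Then Y → Y · (1 + 0.11)^6
     ≈ Y · 1.8704

Percentage change = ((1 + 0.11)^6 − 1) × 100% ≈ 87.0%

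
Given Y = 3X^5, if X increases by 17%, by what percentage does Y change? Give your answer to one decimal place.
119.2%

For Y = 3X^5:
If X → X(1 + 0.17)
Then Y → Y · (1 + 0.17)^5
     ≈ Y · 2.1924

Percentage change = ((1 + 0.17)^5 − 1) × 100% ≈ 119.2%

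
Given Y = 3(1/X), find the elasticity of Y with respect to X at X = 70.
Elasticity = -1

Elasticity = (dY/dX) · (X/Y)

dY/dX = -3/X²
At X = 70: dY/dX = -3/4900, Y = 3/70

Elasticity = (-3/4900) · (70 / (3/70)) = -1

Interpretation: for a small percentage change in X, the percentage change in Y is approximately -1.00 times as large.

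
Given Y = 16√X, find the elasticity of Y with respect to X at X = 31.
Elasticity = 1/2

Elasticity = (dY/dX) · (X/Y)

dY/dX = 8/√X
At X = 31: dY/dX = 8·√31/31, Y = 16·√31

Elasticity = (8·√31/31) · (31 / (16·√31)) = 1/2

Interpretation: for a small percentage change in X, the percentage change in Y is approximately 0.50 times as large.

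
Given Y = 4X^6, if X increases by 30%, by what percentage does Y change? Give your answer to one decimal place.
382.7%

For Y = 4X^6:
If X → X(1 + 0.3)
Then Y → Y · (1 + 0.3)^6
     ≈ Y · 4.8268

Percentage change = ((1 + 0.3)^6 − 1) × 100% ≈ 382.7%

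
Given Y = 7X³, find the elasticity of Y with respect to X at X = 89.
Elasticity = 3

Elasticity = (dY/dX) · (X/Y)

dY/dX = 21·X²
At X = 89: dY/dX = 166341, Y = 4934783

Elasticity = 166341 · (89 / 4934783) = 3

Interpretation: for a small percentage change in X, the percentage change in Y is approximately 3.00 times as large.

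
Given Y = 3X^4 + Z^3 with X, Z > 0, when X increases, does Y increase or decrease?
Y increases

Taking the partial derivative:
∂Y/∂X = 12X^3

∂Y/∂X = 12X^3 > 0 (assuming positive values)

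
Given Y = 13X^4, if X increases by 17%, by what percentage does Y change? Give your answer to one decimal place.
87.4%

For Y = 13X^4:
If X → X(1 + 0.17)
Then Y → Y · (1 + 0.17)^4
     ≈ Y · 1.8739

Percentage change = ((1 + 0.17)^4 − 1) × 100% ≈ 87.4%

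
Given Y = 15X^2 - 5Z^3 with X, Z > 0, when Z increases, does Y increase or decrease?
Y decreases

Taking the partial derivative:
∂Y/∂Z = -15Z^2

∂Y/∂Z = -15Z^2 < 0 (assuming positive values)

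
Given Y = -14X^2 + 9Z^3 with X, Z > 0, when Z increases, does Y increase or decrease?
Y increases

Taking the partial derivative:
∂Y/∂Z = 27Z^2

∂Y/∂Z = 27Z^2 > 0 (assuming positive values)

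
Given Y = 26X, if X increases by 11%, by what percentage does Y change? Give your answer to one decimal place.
11.0%

For Y = 26X:
If X → X(1 + 0.11)
Then Y → Y · (1 + 0.11)^1
     = Y · 1.1100

Percentage change = ((1 + 0.11)^1 − 1) × 100% = 11.0%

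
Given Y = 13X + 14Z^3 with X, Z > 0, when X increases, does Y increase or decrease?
Y increases

Taking the partial derivative:
∂Y/∂X = 13

∂Y/∂X = 13 > 0 (assuming positive values)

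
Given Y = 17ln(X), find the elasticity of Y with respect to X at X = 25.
Elasticity = 1/ln(25) ≈ 0.3107

Elasticity = (dY/dX) · (X/Y)

dY/dX = 17/X
At X = 25: dY/dX = 17/25, Y = 17·ln(25)

Elasticity = (17/25) · (25 / (17·ln(25))) = 1/ln(25) ≈ 0.3107

Interpretation: for a small percentage change in X, the percentage change in Y is approximately 0.31 times as large.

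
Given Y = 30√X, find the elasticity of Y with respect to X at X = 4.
Elasticity = 1/2

Elasticity = (dY/dX) · (X/Y)

dY/dX = 15/√X
At X = 4: dY/dX = 15/2, Y = 60

Elasticity = (15/2) · (4 / 60) = 1/2

Interpretation: for a small percentage change in X, the percentage change in Y is approximately 0.50 times as large.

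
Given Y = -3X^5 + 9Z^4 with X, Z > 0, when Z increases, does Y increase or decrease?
Y increases

Taking the partial derivative:
∂Y/∂Z = 36Z^3

∂Y/∂Z = 36Z^3 > 0 (assuming positive values)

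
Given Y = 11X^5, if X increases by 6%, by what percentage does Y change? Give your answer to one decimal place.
33.8%

For Y = 11X^5:
If X → X(1 + 0.06)
Then Y → Y · (1 + 0.06)^5
     ≈ Y · 1.3382

Percentage change = ((1 + 0.06)^5 − 1) × 100% ≈ 33.8%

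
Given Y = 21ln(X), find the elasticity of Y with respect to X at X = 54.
Elasticity = 1/ln(54) ≈ 0.2507

Elasticity = (dY/dX) · (X/Y)

dY/dX = 21/X
At X = 54: dY/dX = 7/18, Y = 21·ln(54)

Elasticity = (7/18) · (54 / (21·ln(54))) = 1/ln(54) ≈ 0.2507

Interpretation: for a small percentage change in X, the percentage change in Y is approximately 0.25 times as large.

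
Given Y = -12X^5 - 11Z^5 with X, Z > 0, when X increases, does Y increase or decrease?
Y decreases

Taking the partial derivative:
∂Y/∂X = -60X^4

∂Y/∂X = -60X^4 < 0 (assuming positive values)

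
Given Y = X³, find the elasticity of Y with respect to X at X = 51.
Elasticity = 3

Elasticity = (dY/dX) · (X/Y)

dY/dX = 3·X²
At X = 51: dY/dX = 7803, Y = 132651

Elasticity = 7803 · (51 / 132651) = 3

Interpretation: for a small percentage change in X, the percentage change in Y is approximately 3.00 times as large.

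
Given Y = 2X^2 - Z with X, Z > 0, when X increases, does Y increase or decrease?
Y increases

Taking the partial derivative:
∂Y/∂X = 4X

∂Y/∂X = 4X > 0 (assuming positive values)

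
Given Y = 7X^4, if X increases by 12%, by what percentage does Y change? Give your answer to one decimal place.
57.4%

For Y = 7X^4:
If X → X(1 + 0.12)
Then Y → Y · (1 + 0.12)^4
     ≈ Y · 1.5735

Percentage change = ((1 + 0.12)^4 − 1) × 100% ≈ 57.4%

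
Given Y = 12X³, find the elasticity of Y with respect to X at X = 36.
Elasticity = 3

Elasticity = (dY/dX) · (X/Y)

dY/dX = 36·X²
At X = 36: dY/dX = 46656, Y = 559872

Elasticity = 46656 · (36 / 559872) = 3

Interpretation: for a small percentage change in X, the percentage change in Y is approximately 3.00 times as large.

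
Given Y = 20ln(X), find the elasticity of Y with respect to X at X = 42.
Elasticity = 1/ln(42) ≈ 0.2675

Elasticity = (dY/dX) · (X/Y)

dY/dX = 20/X
At X = 42: dY/dX = 10/21, Y = 20·ln(42)

Elasticity = (10/21) · (42 / (20·ln(42))) = 1/ln(42) ≈ 0.2675

Interpretation: for a small percentage change in X, the percentage change in Y is approximately 0.27 times as large.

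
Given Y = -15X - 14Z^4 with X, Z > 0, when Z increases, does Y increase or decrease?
Y decreases

Taking the partial derivative:
∂Y/∂Z = -56Z^3

∂Y/∂Z = -56Z^3 < 0 (assuming positive values)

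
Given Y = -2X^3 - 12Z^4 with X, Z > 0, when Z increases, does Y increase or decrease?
Y decreases

Taking the partial derivative:
∂Y/∂Z = -48Z^3

∂Y/∂Z = -48Z^3 < 0 (assuming positive values)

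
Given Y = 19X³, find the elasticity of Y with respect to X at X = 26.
Elasticity = 3

Elasticity = (dY/dX) · (X/Y)

dY/dX = 57·X²
At X = 26: dY/dX = 38532, Y = 333944

Elasticity = 38532 · (26 / 333944) = 3

Interpretation: for a small percentage change in X, the percentage change in Y is approximately 3.00 times as large.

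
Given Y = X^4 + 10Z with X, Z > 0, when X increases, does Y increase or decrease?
Y increases

Taking the partial derivative:
∂Y/∂X = 4X^3

∂Y/∂X = 4X^3 > 0 (assuming positive values)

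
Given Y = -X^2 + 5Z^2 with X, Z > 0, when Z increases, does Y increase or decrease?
Y increases

Taking the partial derivative:
∂Y/∂Z = 10Z

∂Y/∂Z = 10Z > 0 (assuming positive values)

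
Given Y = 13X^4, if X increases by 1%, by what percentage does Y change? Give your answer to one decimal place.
4.1%

For Y = 13X^4:
If X → X(1 + 0.01)
Then Y → Y · (1 + 0.01)^4
     ≈ Y · 1.0406

Percentage change = ((1 + 0.01)^4 − 1) × 100% ≈ 4.1%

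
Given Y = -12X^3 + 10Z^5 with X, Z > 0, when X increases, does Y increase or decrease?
Y decreases

Taking the partial derivative:
∂Y/∂X = -36X^2

∂Y/∂X = -36X^2 < 0 (assuming positive values)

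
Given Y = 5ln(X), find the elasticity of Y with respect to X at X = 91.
Elasticity = 1/ln(91) ≈ 0.2217

Elasticity = (dY/dX) · (X/Y)

dY/dX = 5/X
At X = 91: dY/dX = 5/91, Y = 5·ln(91)

Elasticity = (5/91) · (91 / (5·ln(91))) = 1/ln(91) ≈ 0.2217

Interpretation: for a small percentage change in X, the percentage change in Y is approximately 0.22 times as large.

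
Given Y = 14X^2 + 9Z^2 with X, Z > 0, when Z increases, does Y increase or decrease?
Y increases

Taking the partial derivative:
∂Y/∂Z = 18Z

∂Y/∂Z = 18Z > 0 (assuming positive values)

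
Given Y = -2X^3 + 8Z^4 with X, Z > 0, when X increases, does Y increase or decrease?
Y decreases

Taking the partial derivative:
∂Y/∂X = -6X^2

∂Y/∂X = -6X^2 < 0 (assuming positive values)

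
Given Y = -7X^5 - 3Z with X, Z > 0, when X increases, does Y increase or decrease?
Y decreases

Taking the partial derivative:
∂Y/∂X = -35X^4

∂Y/∂X = -35X^4 < 0 (assuming positive values)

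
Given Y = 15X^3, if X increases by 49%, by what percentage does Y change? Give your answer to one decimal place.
230.8%

For Y = 15X^3:
If X → X(1 + 0.49)
Then Y → Y · (1 + 0.49)^3
     ≈ Y · 3.3079

Percentage change = ((1 + 0.49)^3 − 1) × 100% ≈ 230.8%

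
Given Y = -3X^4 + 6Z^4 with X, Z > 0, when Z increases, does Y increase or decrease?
Y increases

Taking the partial derivative:
∂Y/∂Z = 24Z^3

∂Y/∂Z = 24Z^3 > 0 (assuming positive values)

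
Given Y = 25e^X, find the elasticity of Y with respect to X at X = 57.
Elasticity = 57

Elasticity = (dY/dX) · (X/Y)

dY/dX = 25·e^X
At X = 57: dY/dX = 25·e^57, Y = 25·e^57

Elasticity = (25·e^57) · (57 / (25·e^57)) = 57

Interpretation: for a small percentage change in X, the percentage change in Y is approximately 57.00 times as large.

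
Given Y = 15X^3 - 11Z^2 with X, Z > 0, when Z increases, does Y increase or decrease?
Y decreases

Taking the partial derivative:
∂Y/∂Z = -22Z

∂Y/∂Z = -22Z < 0 (assuming positive values)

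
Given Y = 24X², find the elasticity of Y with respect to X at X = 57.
Elasticity = 2

Elasticity = (dY/dX) · (X/Y)

dY/dX = 48·X
At X = 57: dY/dX = 2736, Y = 77976

Elasticity = 2736 · (57 / 77976) = 2

Interpretation: for a small percentage change in X, the percentage change in Y is approximately 2.00 times as large.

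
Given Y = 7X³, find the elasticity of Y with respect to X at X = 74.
Elasticity = 3

Elasticity = (dY/dX) · (X/Y)

dY/dX = 21·X²
At X = 74: dY/dX = 114996, Y = 2836568

Elasticity = 114996 · (74 / 2836568) = 3

Interpretation: for a small percentage change in X, the percentage change in Y is approximately 3.00 times as large.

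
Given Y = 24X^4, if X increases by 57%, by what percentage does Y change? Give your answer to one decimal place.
507.6%

For Y = 24X^4:
If X → X(1 + 0.57)
Then Y → Y · (1 + 0.57)^4
     ≈ Y · 6.0757

Percentage change = ((1 + 0.57)^4 − 1) × 100% ≈ 507.6%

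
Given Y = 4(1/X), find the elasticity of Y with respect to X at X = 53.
Elasticity = -1

Elasticity = (dY/dX) · (X/Y)

dY/dX = -4/X²
At X = 53: dY/dX = -4/2809, Y = 4/53

Elasticity = (-4/2809) · (53 / (4/53)) = -1

Interpretation: for a small percentage change in X, the percentage change in Y is approximately -1.00 times as large.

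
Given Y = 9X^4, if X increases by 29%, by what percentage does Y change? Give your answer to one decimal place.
176.9%

For Y = 9X^4:
If X → X(1 + 0.29)
Then Y → Y · (1 + 0.29)^4
     ≈ Y · 2.7692

Percentage change = ((1 + 0.29)^4 − 1) × 100% ≈ 176.9%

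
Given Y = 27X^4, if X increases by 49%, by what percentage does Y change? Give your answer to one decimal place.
392.9%

For Y = 27X^4:
If X → X(1 + 0.49)
Then Y → Y · (1 + 0.49)^4
     ≈ Y · 4.9288

Percentage change = ((1 + 0.49)^4 − 1) × 100% ≈ 392.9%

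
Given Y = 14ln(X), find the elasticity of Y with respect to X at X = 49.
Elasticity = 1/ln(49) ≈ 0.2569

Elasticity = (dY/dX) · (X/Y)

dY/dX = 14/X
At X = 49: dY/dX = 2/7, Y = 14·ln(49)

Elasticity = (2/7) · (49 / (14·ln(49))) = 1/ln(49) ≈ 0.2569

Interpretation: for a small percentage change in X, the percentage change in Y is approximately 0.26 times as large.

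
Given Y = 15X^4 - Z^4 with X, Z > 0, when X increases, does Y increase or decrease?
Y increases

Taking the partial derivative:
∂Y/∂X = 60X^3

∂Y/∂X = 60X^3 > 0 (assuming positive values)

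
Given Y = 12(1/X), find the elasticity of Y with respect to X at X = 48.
Elasticity = -1

Elasticity = (dY/dX) · (X/Y)

dY/dX = -12/X²
At X = 48: dY/dX = -1/192, Y = 1/4

Elasticity = (-1/192) · (48 / (1/4)) = -1

Interpretation: for a small percentage change in X, the percentage change in Y is approximately -1.00 times as large.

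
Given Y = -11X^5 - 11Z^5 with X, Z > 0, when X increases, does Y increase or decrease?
Y decreases

Taking the partial derivative:
∂Y/∂X = -55X^4

∂Y/∂X = -55X^4 < 0 (assuming positive values)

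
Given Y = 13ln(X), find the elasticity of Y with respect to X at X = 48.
Elasticity = 1/ln(48) ≈ 0.2583

Elasticity = (dY/dX) · (X/Y)

dY/dX = 13/X
At X = 48: dY/dX = 13/48, Y = 13·ln(48)

Elasticity = (13/48) · (48 / (13·ln(48))) = 1/ln(48) ≈ 0.2583

Interpretation: for a small percentage change in X, the percentage change in Y is approximately 0.26 times as large.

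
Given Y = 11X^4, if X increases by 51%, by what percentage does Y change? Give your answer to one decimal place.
419.9%

For Y = 11X^4:
If X → X(1 + 0.51)
Then Y → Y · (1 + 0.51)^4
     ≈ Y · 5.1989

Percentage change = ((1 + 0.51)^4 − 1) × 100% ≈ 419.9%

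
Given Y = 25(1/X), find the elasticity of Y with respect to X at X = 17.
Elasticity = -1

Elasticity = (dY/dX) · (X/Y)

dY/dX = -25/X²
At X = 17: dY/dX = -25/289, Y = 25/17

Elasticity = (-25/289) · (17 / (25/17)) = -1

Interpretation: for a small percentage change in X, the percentage change in Y is approximately -1.00 times as large.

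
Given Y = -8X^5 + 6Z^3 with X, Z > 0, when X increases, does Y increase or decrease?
Y decreases

Taking the partial derivative:
∂Y/∂X = -40X^4

∂Y/∂X = -40X^4 < 0 (assuming positive values)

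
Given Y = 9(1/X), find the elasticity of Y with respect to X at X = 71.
Elasticity = -1

Elasticity = (dY/dX) · (X/Y)

dY/dX = -9/X²
At X = 71: dY/dX = -9/5041, Y = 9/71

Elasticity = (-9/5041) · (71 / (9/71)) = -1

Interpretation: for a small percentage change in X, the percentage change in Y is approximately -1.00 times as large.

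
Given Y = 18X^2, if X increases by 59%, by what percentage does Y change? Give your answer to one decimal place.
152.8%

For Y = 18X^2:
If X → X(1 + 0.59)
Then Y → Y · (1 + 0.59)^2
     = Y · 2.5281

Percentage change = ((1 + 0.59)^2 − 1) × 100% ≈ 152.8%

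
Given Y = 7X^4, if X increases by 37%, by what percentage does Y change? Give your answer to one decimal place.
252.3%

For Y = 7X^4:
If X → X(1 + 0.37)
Then Y → Y · (1 + 0.37)^4
     ≈ Y · 3.5228

Percentage change = ((1 + 0.37)^4 − 1) × 100% ≈ 252.3%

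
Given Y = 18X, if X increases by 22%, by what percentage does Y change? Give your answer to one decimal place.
22.0%

For Y = 18X:
If X → X(1 + 0.22)
Then Y → Y · (1 + 0.22)^1
     = Y · 1.2200

Percentage change = ((1 + 0.22)^1 − 1) × 100% = 22.0%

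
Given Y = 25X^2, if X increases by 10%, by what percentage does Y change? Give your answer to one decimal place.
21.0%

For Y = 25X^2:
If X → X(1 + 0.1)
Then Y → Y · (1 + 0.1)^2
     = Y · 1.2100

Percentage change = ((1 + 0.1)^2 − 1) × 100% = 21.0%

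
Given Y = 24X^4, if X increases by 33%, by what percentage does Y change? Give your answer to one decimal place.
212.9%

For Y = 24X^4:
If X → X(1 + 0.33)
Then Y → Y · (1 + 0.33)^4
     ≈ Y · 3.1290

Percentage change = ((1 + 0.33)^4 − 1) × 100% ≈ 212.9%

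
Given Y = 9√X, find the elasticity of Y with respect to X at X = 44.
Elasticity = 1/2

Elasticity = (dY/dX) · (X/Y)

dY/dX = 9/(2·√X)
At X = 44: dY/dX = 9·√11/44, Y = 18·√11

Elasticity = (9·√11/44) · (44 / (18·√11)) = 1/2

Interpretation: for a small percentage change in X, the percentage change in Y is approximately 0.50 times as large.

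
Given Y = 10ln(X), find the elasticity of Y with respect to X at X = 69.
Elasticity = 1/ln(69) ≈ 0.2362

Elasticity = (dY/dX) · (X/Y)

dY/dX = 10/X
At X = 69: dY/dX = 10/69, Y = 10·ln(69)

Elasticity = (10/69) · (69 / (10·ln(69))) = 1/ln(69) ≈ 0.2362

Interpretation: for a small percentage change in X, the percentage change in Y is approximately 0.24 times as large.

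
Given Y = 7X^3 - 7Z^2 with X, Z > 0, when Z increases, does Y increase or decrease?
Y decreases

Taking the partial derivative:
∂Y/∂Z = -14Z

∂Y/∂Z = -14Z < 0 (assuming positive values)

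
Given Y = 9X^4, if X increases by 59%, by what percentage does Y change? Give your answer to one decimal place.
539.1%

For Y = 9X^4:
If X → X(1 + 0.59)
Then Y → Y · (1 + 0.59)^4
     ≈ Y · 6.3913

Percentage change = ((1 + 0.59)^4 − 1) × 100% ≈ 539.1%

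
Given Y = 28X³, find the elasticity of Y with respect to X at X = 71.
Elasticity = 3

Elasticity = (dY/dX) · (X/Y)

dY/dX = 84·X²
At X = 71: dY/dX = 423444, Y = 10021508

Elasticity = 423444 · (71 / 10021508) = 3

Interpretation: for a small percentage change in X, the percentage change in Y is approximately 3.00 times as large.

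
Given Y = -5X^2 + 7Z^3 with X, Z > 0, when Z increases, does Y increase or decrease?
Y increases

Taking the partial derivative:
∂Y/∂Z = 21Z^2

∂Y/∂Z = 21Z^2 > 0 (assuming positive values)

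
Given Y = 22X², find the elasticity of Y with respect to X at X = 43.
Elasticity = 2

Elasticity = (dY/dX) · (X/Y)

dY/dX = 44·X
At X = 43: dY/dX = 1892, Y = 40678

Elasticity = 1892 · (43 / 40678) = 2

Interpretation: for a small percentage change in X, the percentage change in Y is approximately 2.00 times as large.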